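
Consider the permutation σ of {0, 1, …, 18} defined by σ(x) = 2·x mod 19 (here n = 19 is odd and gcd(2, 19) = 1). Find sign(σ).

-1

Start at x=12: 12 → 5 → 10 → 1 → 2 → 4 → 8 → … (one orbit).
Cycle type of π: 18 + 1; total 2 cycles.
n − c = 19 − 2 = 17; sign = (−1)^17 = -1.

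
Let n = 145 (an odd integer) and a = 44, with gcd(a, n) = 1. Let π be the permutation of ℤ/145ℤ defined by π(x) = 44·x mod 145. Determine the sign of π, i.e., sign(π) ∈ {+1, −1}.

-1

Trace 86: π^k(86) = [86, 14, 36, 134, 96, 19, 111] for k=0..6.
8 cycles of lengths [28, 28, 28, 28, 28, 2, 2, 1].
145 − 8 = 137 transpositions; sign(π) = (−1)^137 = -1.
Zolotarev: (44|145) = -1, matching the cycle-count sign.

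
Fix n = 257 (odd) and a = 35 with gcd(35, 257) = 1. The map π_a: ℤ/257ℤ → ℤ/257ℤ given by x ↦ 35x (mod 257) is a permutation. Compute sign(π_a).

Trace 246: π^k(246) = [246, 129, 146, 227, 235, 1, 35] for k=0..6.
5 cycles of lengths [64, 64, 64, 64, 1].
257 − 5 = 252 transpositions; sign(π) = (−1)^252 = +1.

+1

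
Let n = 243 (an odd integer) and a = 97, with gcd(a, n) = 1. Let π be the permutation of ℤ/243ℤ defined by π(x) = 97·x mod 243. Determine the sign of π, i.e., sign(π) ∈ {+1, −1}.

+1

Orbit of 19 under x↦97x: [19, 142, 166, 64, 133, 22, 190]… (length divides ord_243(97)).
π_97 has 11 disjoint cycles with lengths [81, 81, 27, 27, 9, 9, 3, 3, 1, 1, 1] on {0,…,242}.
243 − 11 = 232 transpositions; sign(π) = (−1)^232 = +1.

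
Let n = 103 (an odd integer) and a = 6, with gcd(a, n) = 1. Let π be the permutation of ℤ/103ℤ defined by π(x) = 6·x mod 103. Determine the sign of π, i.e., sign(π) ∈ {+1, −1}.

Start at x=41: 41 → 40 → 34 → 101 → 91 → 31 → 83 → … (one orbit).
Decompose π into cycles: lengths [102, 1] (2 cycles, including the fixed point 0).
n − c = 103 − 2 = 101; sign = (−1)^101 = -1.
The Jacobi symbol (6|103) = -1 (Zolotarev) agrees.

-1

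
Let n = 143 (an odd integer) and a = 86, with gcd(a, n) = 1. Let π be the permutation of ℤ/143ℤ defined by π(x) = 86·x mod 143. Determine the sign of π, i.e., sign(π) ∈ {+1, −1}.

-1

Orbit of 27 under x↦86x: [27, 34, 64, 70, 14, 60, 12]… (length divides ord_143(86)).
Cycle lengths of π_86 on ℤ/143ℤ: [20, 20, 20, 20, 20, 20, 5, 5, 4, 4, 4, 1]; 12 cycles in total.
n − c = 143 − 12 = 131; sign = (−1)^131 = -1.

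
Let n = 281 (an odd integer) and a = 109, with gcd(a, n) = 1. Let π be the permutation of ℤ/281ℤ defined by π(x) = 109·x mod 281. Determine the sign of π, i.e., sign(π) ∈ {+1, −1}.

Orbit of 109 under x↦109x: [109, 79, 181, 59, 249, 165, 1]… (length divides ord_281(109)).
Cycle lengths of π_109 on ℤ/281ℤ: [7, 7, 7, 7, 7, 7, 7, 7, 7, 7, 7, 7, 7, 7, 7, 7, 7, 7, 7, 7, 7, 7, 7, 7, 7, 7, 7, 7, 7, 7, 7, 7, 7, 7, 7, 7, 7, 7, 7, 7, 1]; 41 cycles in total.
sign(π) = (−1)^{n − #cycles} = (−1)^{281−41} = (−1)^240 = +1.

+1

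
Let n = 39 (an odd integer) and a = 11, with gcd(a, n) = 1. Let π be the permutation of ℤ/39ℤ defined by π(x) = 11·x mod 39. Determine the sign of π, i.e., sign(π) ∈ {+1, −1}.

Start at x=1: 1 → 11 → 4 → 5 → 16 → 20 → 25 → … (one orbit).
The orbit structure of x ↦ 11x mod 39: 5 orbits of sizes [12, 12, 12, 2, 1].
39 − 5 = 34 transpositions; sign(π) = (−1)^34 = +1.
Zolotarev: (11|39) = +1, matching the cycle-count sign.

+1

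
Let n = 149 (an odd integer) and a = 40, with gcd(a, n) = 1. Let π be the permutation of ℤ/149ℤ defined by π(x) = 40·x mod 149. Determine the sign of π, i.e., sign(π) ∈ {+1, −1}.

-1

Orbit of 86 under x↦40x: [86, 13, 73, 89, 133, 105, 28]… (length divides ord_149(40)).
Decompose π into cycles: lengths [148, 1] (2 cycles, including the fixed point 0).
n − c = 149 − 2 = 147; sign = (−1)^147 = -1.
(40|149)_J = -1 (Zolotarev's lemma cross-check).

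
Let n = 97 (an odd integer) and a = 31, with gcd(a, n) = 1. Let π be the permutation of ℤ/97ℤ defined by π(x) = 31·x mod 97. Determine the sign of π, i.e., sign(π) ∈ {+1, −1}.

+1

Orbit of 86 under x↦31x: [86, 47, 2, 62, 79, 24, 65]… (length divides ord_97(31)).
Decompose π into cycles: lengths [48, 48, 1] (3 cycles, including the fixed point 0).
97 − 3 = 94 transpositions; sign(π) = (−1)^94 = +1.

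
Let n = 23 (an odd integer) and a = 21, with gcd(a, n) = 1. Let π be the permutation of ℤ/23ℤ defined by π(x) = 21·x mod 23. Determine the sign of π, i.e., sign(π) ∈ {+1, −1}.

Orbit of 22 under x↦21x: [22, 2, 19, 8, 7, 9, 5]… (length divides ord_23(21)).
The orbit structure of x ↦ 21x mod 23: 2 orbits of sizes [22, 1].
23 − 2 = 21 transpositions; sign(π) = (−1)^21 = -1.
(21|23)_J = -1 (Zolotarev's lemma cross-check).

-1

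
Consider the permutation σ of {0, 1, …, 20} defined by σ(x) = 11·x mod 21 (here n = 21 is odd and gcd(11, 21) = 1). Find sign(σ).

Trace 1: π^k(1) = [1, 11, 16, 8, 4, 2] for k=0..5.
6 cycles of lengths [6, 6, 3, 3, 2, 1].
With 6 cycles on 21 points, sign = (−1)^{21−6} = -1.

-1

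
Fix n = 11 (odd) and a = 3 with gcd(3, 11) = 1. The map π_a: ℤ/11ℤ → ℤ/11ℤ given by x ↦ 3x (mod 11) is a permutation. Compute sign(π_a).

+1

Trace 1: π^k(1) = [1, 3, 9, 5, 4] for k=0..4.
The orbit structure of x ↦ 3x mod 11: 3 orbits of sizes [5, 5, 1].
sign(π) = (−1)^{n − #cycles} = (−1)^{11−3} = (−1)^8 = +1.
Zolotarev: (3|11) = +1, matching the cycle-count sign.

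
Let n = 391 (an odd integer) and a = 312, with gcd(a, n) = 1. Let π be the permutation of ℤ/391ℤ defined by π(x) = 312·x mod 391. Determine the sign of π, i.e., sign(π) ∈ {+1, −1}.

-1

Trace 70: π^k(70) = [70, 335, 123, 58, 110, 303, 305] for k=0..6.
6 cycles of lengths [176, 176, 16, 11, 11, 1].
6 cycles on 391: each ℓ→(−1)^(ℓ−1), product (−1)^385 = -1.
Check: (312/391) = -1 by Zolotarev.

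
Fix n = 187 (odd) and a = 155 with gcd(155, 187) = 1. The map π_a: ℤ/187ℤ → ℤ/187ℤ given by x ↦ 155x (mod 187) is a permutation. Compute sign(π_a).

Start at x=89: 89 → 144 → 67 → 100 → 166 → 111 → 1 → … (one orbit).
The orbit structure of x ↦ 155x mod 187: 33 orbits of sizes [8, 8, 8, 8, 8, 8, 8, 8, 8, 8, 8, 8, 8, 8, 8, 8, 8, 8, 8, 8, 8, 8, 1, 1, 1, 1, 1, 1, 1, 1, 1, 1, 1].
With 33 cycles on 187 points, sign = (−1)^{187−33} = +1.
(155|187)_J = +1 (Zolotarev's lemma cross-check).

+1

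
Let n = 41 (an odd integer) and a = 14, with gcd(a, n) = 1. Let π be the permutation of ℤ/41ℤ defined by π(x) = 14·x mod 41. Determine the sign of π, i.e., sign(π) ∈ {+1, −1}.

-1

Start at x=3: 3 → 1 → 14 → 32 → 38 → 40 → 27 → … (one orbit).
The orbit structure of x ↦ 14x mod 41: 6 orbits of sizes [8, 8, 8, 8, 8, 1].
With 6 cycles on 41 points, sign = (−1)^{41−6} = -1.
(14|41)_J = -1 (Zolotarev's lemma cross-check).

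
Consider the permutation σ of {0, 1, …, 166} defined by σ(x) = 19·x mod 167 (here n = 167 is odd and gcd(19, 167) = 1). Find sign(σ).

Start at x=114: 114 → 162 → 72 → 32 → 107 → 29 → 50 → … (one orbit).
3 cycles of lengths [83, 83, 1].
Σ(ℓ_i−1) = 167−3 = 164; sign = (−1)^164 = +1.

+1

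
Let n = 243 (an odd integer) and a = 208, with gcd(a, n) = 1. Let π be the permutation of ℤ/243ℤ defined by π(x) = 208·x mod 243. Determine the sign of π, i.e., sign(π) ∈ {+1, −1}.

+1

Start at x=127: 127 → 172 → 55 → 19 → 64 → 190 → 154 → … (one orbit).
Decompose π into cycles: lengths [27, 27, 27, 27, 27, 27, 9, 9, 9, 9, 9, 9, 3, 3, 3, 3, 3, 3, 1, 1, 1, 1, 1, 1, 1, 1, 1] (27 cycles, including the fixed point 0).
n − c = 243 − 27 = 216; sign = (−1)^216 = +1.
Via Zolotarev, sign(π_{208}) = (208|243) = +1.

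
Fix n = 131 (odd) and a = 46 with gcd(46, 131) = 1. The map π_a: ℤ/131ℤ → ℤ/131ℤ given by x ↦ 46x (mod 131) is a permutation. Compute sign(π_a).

Trace 49: π^k(49) = [49, 27, 63, 16, 81, 58, 48] for k=0..6.
3 cycles of lengths [65, 65, 1].
131 − 3 = 128 transpositions; sign(π) = (−1)^128 = +1.

+1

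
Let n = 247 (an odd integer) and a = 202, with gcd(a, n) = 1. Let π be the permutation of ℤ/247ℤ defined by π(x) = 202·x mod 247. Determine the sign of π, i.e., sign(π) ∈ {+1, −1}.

+1

Start at x=1: 1 → 202 → 49 → 18 → 178 → 141 → 77 → … (one orbit).
π_202 has 23 disjoint cycles with lengths [12, 12, 12, 12, 12, 12, 12, 12, 12, 12, 12, 12, 12, 12, 12, 12, 12, 12, 12, 6, 6, 6, 1] on {0,…,246}.
n − c = 247 − 23 = 224; sign = (−1)^224 = +1.
Zolotarev: (202|247) = +1, matching the cycle-count sign.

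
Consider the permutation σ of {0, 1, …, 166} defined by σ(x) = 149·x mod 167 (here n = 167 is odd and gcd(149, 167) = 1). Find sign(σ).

Trace 128: π^k(128) = [128, 34, 56, 161, 108, 60, 89] for k=0..6.
Cycle lengths of π_149 on ℤ/167ℤ: [166, 1]; 2 cycles in total.
n − c = 167 − 2 = 165; sign = (−1)^165 = -1.
Via Zolotarev, sign(π_{149}) = (149|167) = -1.

-1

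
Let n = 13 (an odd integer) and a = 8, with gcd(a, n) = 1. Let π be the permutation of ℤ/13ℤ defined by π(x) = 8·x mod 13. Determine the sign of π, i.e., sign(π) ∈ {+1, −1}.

-1

Start at x=1: 1 → 8 → 12 → 5 → 1 (one orbit).
π_8 has 4 disjoint cycles with lengths [4, 4, 4, 1] on {0,…,12}.
4 cycles on 13: each ℓ→(−1)^(ℓ−1), product (−1)^9 = -1.
(8|13)_J = -1 (Zolotarev's lemma cross-check).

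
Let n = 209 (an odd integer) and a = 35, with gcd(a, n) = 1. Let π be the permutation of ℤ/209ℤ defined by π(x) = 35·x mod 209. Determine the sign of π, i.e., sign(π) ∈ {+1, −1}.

-1

Trace 139: π^k(139) = [139, 58, 149, 199, 68, 81, 118] for k=0..6.
π_35 has 6 disjoint cycles with lengths [90, 90, 10, 9, 9, 1] on {0,…,208}.
Σ(ℓ_i−1) = 209−6 = 203; sign = (−1)^203 = -1.
Via Zolotarev, sign(π_{35}) = (35|209) = -1.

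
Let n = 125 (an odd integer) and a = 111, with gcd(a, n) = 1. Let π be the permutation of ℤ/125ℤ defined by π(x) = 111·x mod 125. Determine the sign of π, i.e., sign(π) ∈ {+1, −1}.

Trace 16: π^k(16) = [16, 26, 11, 96, 31, 66, 76] for k=0..6.
The orbit structure of x ↦ 111x mod 125: 13 orbits of sizes [25, 25, 25, 25, 5, 5, 5, 5, 1, 1, 1, 1, 1].
With 13 cycles on 125 points, sign = (−1)^{125−13} = +1.
The Jacobi symbol (111|125) = +1 (Zolotarev) agrees.

+1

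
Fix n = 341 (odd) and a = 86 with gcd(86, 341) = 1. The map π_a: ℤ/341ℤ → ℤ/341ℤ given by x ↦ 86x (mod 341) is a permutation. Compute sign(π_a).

Trace 67: π^k(67) = [67, 306, 59, 300, 225, 254, 20] for k=0..6.
Decompose π into cycles: lengths [30, 30, 30, 30, 30, 30, 30, 30, 30, 30, 30, 5, 5, 1] (14 cycles, including the fixed point 0).
sign(π) = (−1)^{n − #cycles} = (−1)^{341−14} = (−1)^327 = -1.
The Jacobi symbol (86|341) = -1 (Zolotarev) agrees.

-1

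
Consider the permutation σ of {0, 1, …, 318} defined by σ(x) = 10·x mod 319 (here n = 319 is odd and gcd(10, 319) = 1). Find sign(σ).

+1

Orbit of 10 under x↦10x: [10, 100, 43, 111, 153, 254, 307]… (length divides ord_319(10)).
Cycle type of π: 28×11 + 2×5 + 1; total 17 cycles.
17 cycles on 319: each ℓ→(−1)^(ℓ−1), product (−1)^302 = +1.
Zolotarev: (10|319) = +1, matching the cycle-count sign.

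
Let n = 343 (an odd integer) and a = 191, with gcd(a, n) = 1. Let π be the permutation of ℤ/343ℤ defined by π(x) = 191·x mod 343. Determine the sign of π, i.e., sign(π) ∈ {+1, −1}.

Trace 184: π^k(184) = [184, 158, 337, 226, 291, 15, 121] for k=0..6.
Cycle type of π: 147×2 + 21×2 + 3×2 + 1; total 7 cycles.
Σ(ℓ_i−1) = 343−7 = 336; sign = (−1)^336 = +1.
Via Zolotarev, sign(π_{191}) = (191|343) = +1.

+1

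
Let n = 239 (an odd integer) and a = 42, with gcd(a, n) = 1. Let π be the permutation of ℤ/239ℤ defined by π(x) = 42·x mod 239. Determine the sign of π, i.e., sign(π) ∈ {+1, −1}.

-1

Start at x=122: 122 → 105 → 108 → 234 → 29 → 23 → 10 → … (one orbit).
π_42 has 2 disjoint cycles with lengths [238, 1] on {0,…,238}.
2 cycles on 239: each ℓ→(−1)^(ℓ−1), product (−1)^237 = -1.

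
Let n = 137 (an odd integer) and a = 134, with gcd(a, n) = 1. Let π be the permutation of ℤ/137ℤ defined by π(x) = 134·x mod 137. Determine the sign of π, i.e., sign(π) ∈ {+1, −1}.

Start at x=40: 40 → 17 → 86 → 16 → 89 → 7 → 116 → … (one orbit).
Cycle lengths of π_134 on ℤ/137ℤ: [136, 1]; 2 cycles in total.
2 cycles on 137: each ℓ→(−1)^(ℓ−1), product (−1)^135 = -1.
(134|137)_J = -1 (Zolotarev's lemma cross-check).

-1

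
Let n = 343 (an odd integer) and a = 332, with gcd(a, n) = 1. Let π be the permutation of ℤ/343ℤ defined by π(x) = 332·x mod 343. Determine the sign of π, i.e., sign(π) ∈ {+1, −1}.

-1

Orbit of 247 under x↦332x: [247, 27, 46, 180, 78, 171, 177]… (length divides ord_343(332)).
Decompose π into cycles: lengths [294, 42, 6, 1] (4 cycles, including the fixed point 0).
343 − 4 = 339 transpositions; sign(π) = (−1)^339 = -1.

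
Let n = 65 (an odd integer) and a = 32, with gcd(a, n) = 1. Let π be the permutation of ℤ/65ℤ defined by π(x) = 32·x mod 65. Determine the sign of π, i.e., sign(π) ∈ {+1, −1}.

+1

Trace 2: π^k(2) = [2, 64, 33, 16, 57, 4, 63] for k=0..6.
The orbit structure of x ↦ 32x mod 65: 7 orbits of sizes [12, 12, 12, 12, 12, 4, 1].
7 cycles on 65: each ℓ→(−1)^(ℓ−1), product (−1)^58 = +1.
Zolotarev: (32|65) = +1, matching the cycle-count sign.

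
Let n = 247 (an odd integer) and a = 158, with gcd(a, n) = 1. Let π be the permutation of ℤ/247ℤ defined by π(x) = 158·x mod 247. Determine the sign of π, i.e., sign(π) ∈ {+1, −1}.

Orbit of 150 under x↦158x: [150, 235, 80, 43, 125, 237, 149]… (length divides ord_247(158)).
The orbit structure of x ↦ 158x mod 247: 10 orbits of sizes [36, 36, 36, 36, 36, 36, 12, 9, 9, 1].
Σ(ℓ_i−1) = 247−10 = 237; sign = (−1)^237 = -1.
(158|247)_J = -1 (Zolotarev's lemma cross-check).

-1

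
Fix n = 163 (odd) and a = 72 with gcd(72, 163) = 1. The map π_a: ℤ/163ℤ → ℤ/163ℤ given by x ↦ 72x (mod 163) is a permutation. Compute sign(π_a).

Trace 148: π^k(148) = [148, 61, 154, 4, 125, 35, 75] for k=0..6.
The orbit structure of x ↦ 72x mod 163: 2 orbits of sizes [162, 1].
Σ(ℓ_i−1) = 163−2 = 161; sign = (−1)^161 = -1.
Check: (72/163) = -1 by Zolotarev.

-1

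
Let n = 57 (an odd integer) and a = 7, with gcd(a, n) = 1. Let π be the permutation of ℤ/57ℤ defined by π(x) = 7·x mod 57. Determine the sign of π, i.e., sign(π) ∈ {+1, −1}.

+1

Trace 7: π^k(7) = [7, 49, 1] for k=0..2.
Cycle type of π: 3×18 + 1×3; total 21 cycles.
With 21 cycles on 57 points, sign = (−1)^{57−21} = +1.
Zolotarev: (7|57) = +1, matching the cycle-count sign.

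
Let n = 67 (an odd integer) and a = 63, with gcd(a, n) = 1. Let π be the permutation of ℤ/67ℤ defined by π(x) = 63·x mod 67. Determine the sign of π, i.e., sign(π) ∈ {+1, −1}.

-1

Start at x=3: 3 → 55 → 48 → 9 → 31 → 10 → 27 → … (one orbit).
The orbit structure of x ↦ 63x mod 67: 2 orbits of sizes [66, 1].
2 cycles on 67: each ℓ→(−1)^(ℓ−1), product (−1)^65 = -1.
Check: (63/67) = -1 by Zolotarev.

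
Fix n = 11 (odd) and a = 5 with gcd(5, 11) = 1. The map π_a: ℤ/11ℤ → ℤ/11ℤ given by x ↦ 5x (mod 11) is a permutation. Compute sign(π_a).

+1

Orbit of 4 under x↦5x: [4, 9, 1, 5, 3]… (length divides ord_11(5)).
3 cycles of lengths [5, 5, 1].
With 3 cycles on 11 points, sign = (−1)^{11−3} = +1.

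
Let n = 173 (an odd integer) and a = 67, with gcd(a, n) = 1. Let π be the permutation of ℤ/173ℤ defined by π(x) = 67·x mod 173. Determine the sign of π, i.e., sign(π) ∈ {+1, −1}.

Start at x=149: 149 → 122 → 43 → 113 → 132 → 21 → 23 → … (one orbit).
Cycle lengths of π_67 on ℤ/173ℤ: [86, 86, 1]; 3 cycles in total.
3 cycles on 173: each ℓ→(−1)^(ℓ−1), product (−1)^170 = +1.

+1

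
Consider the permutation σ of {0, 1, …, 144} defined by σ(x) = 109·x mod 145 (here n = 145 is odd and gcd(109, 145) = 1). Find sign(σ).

+1

Start at x=109: 109 → 136 → 34 → 81 → 129 → 141 → 144 → … (one orbit).
Cycle lengths of π_109 on ℤ/145ℤ: [14, 14, 14, 14, 14, 14, 14, 14, 14, 14, 2, 2, 1]; 13 cycles in total.
n − c = 145 − 13 = 132; sign = (−1)^132 = +1.
The Jacobi symbol (109|145) = +1 (Zolotarev) agrees.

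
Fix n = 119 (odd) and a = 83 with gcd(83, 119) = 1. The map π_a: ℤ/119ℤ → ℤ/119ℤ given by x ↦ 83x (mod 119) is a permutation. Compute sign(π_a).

Start at x=76: 76 → 1 → 83 → 106 → 111 → 50 → 104 → … (one orbit).
π_83 has 18 disjoint cycles with lengths [8, 8, 8, 8, 8, 8, 8, 8, 8, 8, 8, 8, 8, 8, 2, 2, 2, 1] on {0,…,118}.
With 18 cycles on 119 points, sign = (−1)^{119−18} = -1.

-1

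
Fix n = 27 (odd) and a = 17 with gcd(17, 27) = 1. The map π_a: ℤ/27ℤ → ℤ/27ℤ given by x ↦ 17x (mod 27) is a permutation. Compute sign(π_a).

-1

Start at x=10: 10 → 8 → 1 → 17 → 19 → 26 → 10 (one orbit).
Cycle lengths of π_17 on ℤ/27ℤ: [6, 6, 6, 2, 2, 2, 2, 1]; 8 cycles in total.
With 8 cycles on 27 points, sign = (−1)^{27−8} = -1.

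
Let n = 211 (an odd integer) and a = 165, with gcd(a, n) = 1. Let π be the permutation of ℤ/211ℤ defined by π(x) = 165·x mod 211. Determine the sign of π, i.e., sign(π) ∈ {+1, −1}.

-1

Orbit of 2 under x↦165x: [2, 119, 12, 81, 72, 64, 10]… (length divides ord_211(165)).
Cycle type of π: 210 + 1; total 2 cycles.
Σ(ℓ_i−1) = 211−2 = 209; sign = (−1)^209 = -1.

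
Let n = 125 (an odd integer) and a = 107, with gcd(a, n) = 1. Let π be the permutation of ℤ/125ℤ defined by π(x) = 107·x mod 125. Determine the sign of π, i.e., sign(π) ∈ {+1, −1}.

Start at x=68: 68 → 26 → 32 → 49 → 118 → 1 → 107 → … (one orbit).
Cycle lengths of π_107 on ℤ/125ℤ: [20, 20, 20, 20, 20, 4, 4, 4, 4, 4, 4, 1]; 12 cycles in total.
With 12 cycles on 125 points, sign = (−1)^{125−12} = -1.
Check: (107/125) = -1 by Zolotarev.

-1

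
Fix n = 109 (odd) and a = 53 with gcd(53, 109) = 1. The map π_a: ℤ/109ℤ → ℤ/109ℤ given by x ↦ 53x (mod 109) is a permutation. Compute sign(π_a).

-1

Trace 64: π^k(64) = [64, 13, 35, 2, 106, 59, 75] for k=0..6.
2 cycles of lengths [108, 1].
109 − 2 = 107 transpositions; sign(π) = (−1)^107 = -1.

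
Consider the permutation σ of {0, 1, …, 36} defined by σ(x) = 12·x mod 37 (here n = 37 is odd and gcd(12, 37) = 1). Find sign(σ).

Orbit of 1 under x↦12x: [1, 12, 33, 26, 16, 7, 10]… (length divides ord_37(12)).
Cycle lengths of π_12 on ℤ/37ℤ: [9, 9, 9, 9, 1]; 5 cycles in total.
5 cycles on 37: each ℓ→(−1)^(ℓ−1), product (−1)^32 = +1.
Zolotarev: (12|37) = +1, matching the cycle-count sign.

+1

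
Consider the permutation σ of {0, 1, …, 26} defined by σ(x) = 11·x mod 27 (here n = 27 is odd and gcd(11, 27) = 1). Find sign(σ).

-1

Orbit of 20 under x↦11x: [20, 4, 17, 25, 5, 1, 11]… (length divides ord_27(11)).
Decompose π into cycles: lengths [18, 6, 2, 1] (4 cycles, including the fixed point 0).
4 cycles on 27: each ℓ→(−1)^(ℓ−1), product (−1)^23 = -1.
Check: (11/27) = -1 by Zolotarev.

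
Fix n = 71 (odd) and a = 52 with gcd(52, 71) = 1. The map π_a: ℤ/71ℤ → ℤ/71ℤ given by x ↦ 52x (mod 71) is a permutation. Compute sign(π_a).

Trace 10: π^k(10) = [10, 23, 60, 67, 5, 47, 30] for k=0..6.
2 cycles of lengths [70, 1].
sign(π) = (−1)^{n − #cycles} = (−1)^{71−2} = (−1)^69 = -1.
Via Zolotarev, sign(π_{52}) = (52|71) = -1.

-1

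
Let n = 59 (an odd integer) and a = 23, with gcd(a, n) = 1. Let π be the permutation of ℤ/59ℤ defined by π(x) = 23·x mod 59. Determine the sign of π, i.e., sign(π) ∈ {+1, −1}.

Orbit of 39 under x↦23x: [39, 12, 40, 35, 38, 48, 42]… (length divides ord_59(23)).
The orbit structure of x ↦ 23x mod 59: 2 orbits of sizes [58, 1].
sign(π) = (−1)^{n − #cycles} = (−1)^{59−2} = (−1)^57 = -1.
(23|59)_J = -1 (Zolotarev's lemma cross-check).

-1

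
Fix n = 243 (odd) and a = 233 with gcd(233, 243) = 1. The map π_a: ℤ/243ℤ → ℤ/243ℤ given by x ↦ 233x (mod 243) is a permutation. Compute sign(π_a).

-1

Start at x=109: 109 → 125 → 208 → 107 → 145 → 8 → 163 → … (one orbit).
The orbit structure of x ↦ 233x mod 243: 14 orbits of sizes [54, 54, 54, 18, 18, 18, 6, 6, 6, 2, 2, 2, 2, 1].
Σ(ℓ_i−1) = 243−14 = 229; sign = (−1)^229 = -1.
Check: (233/243) = -1 by Zolotarev.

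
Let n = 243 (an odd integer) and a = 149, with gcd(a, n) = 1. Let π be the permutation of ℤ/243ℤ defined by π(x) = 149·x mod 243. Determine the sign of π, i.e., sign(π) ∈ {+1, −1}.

Start at x=58: 58 → 137 → 1 → 149 → 88 → 233 → 211 → … (one orbit).
Decompose π into cycles: lengths [162, 54, 18, 6, 2, 1] (6 cycles, including the fixed point 0).
Σ(ℓ_i−1) = 243−6 = 237; sign = (−1)^237 = -1.
Via Zolotarev, sign(π_{149}) = (149|243) = -1.

-1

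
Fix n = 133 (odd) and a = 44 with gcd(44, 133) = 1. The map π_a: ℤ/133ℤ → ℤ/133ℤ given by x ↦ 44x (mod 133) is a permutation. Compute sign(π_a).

Orbit of 64 under x↦44x: [64, 23, 81, 106, 9, 130, 1]… (length divides ord_133(44)).
17 cycles of lengths [9, 9, 9, 9, 9, 9, 9, 9, 9, 9, 9, 9, 9, 9, 3, 3, 1].
sign(π) = (−1)^{n − #cycles} = (−1)^{133−17} = (−1)^116 = +1.
(44|133)_J = +1 (Zolotarev's lemma cross-check).

+1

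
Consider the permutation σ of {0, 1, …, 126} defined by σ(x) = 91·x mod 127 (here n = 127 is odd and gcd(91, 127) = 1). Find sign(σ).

-1

Start at x=91: 91 → 26 → 80 → 41 → 48 → 50 → 105 → … (one orbit).
π_91 has 2 disjoint cycles with lengths [126, 1] on {0,…,126}.
Σ(ℓ_i−1) = 127−2 = 125; sign = (−1)^125 = -1.
Check: (91/127) = -1 by Zolotarev.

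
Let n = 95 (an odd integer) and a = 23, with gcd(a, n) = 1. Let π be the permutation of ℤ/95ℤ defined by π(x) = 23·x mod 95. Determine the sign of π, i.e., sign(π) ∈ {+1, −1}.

-1

Start at x=83: 83 → 9 → 17 → 11 → 63 → 24 → 77 → … (one orbit).
The orbit structure of x ↦ 23x mod 95: 6 orbits of sizes [36, 36, 9, 9, 4, 1].
Σ(ℓ_i−1) = 95−6 = 89; sign = (−1)^89 = -1.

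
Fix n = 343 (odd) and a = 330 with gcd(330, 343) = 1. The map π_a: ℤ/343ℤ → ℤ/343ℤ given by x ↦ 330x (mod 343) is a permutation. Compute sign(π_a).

+1

Start at x=29: 29 → 309 → 99 → 85 → 267 → 302 → 190 → … (one orbit).
Cycle type of π: 49×6 + 7×6 + 1×7; total 19 cycles.
n − c = 343 − 19 = 324; sign = (−1)^324 = +1.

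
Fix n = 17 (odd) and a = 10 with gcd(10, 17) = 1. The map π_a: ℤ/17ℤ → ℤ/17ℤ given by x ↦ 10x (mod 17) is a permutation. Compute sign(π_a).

-1

Trace 13: π^k(13) = [13, 11, 8, 12, 1, 10, 15] for k=0..6.
π_10 has 2 disjoint cycles with lengths [16, 1] on {0,…,16}.
2 cycles on 17: each ℓ→(−1)^(ℓ−1), product (−1)^15 = -1.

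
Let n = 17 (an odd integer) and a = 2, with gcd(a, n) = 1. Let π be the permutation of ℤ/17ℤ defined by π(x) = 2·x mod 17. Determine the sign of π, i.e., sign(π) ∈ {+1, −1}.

+1

Trace 9: π^k(9) = [9, 1, 2, 4, 8, 16, 15] for k=0..6.
Decompose π into cycles: lengths [8, 8, 1] (3 cycles, including the fixed point 0).
Σ(ℓ_i−1) = 17−3 = 14; sign = (−1)^14 = +1.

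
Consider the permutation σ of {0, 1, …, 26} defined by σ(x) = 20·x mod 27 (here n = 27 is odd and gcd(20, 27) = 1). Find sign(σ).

Orbit of 1 under x↦20x: [1, 20, 22, 8, 25, 14, 10]… (length divides ord_27(20)).
Decompose π into cycles: lengths [18, 6, 2, 1] (4 cycles, including the fixed point 0).
Σ(ℓ_i−1) = 27−4 = 23; sign = (−1)^23 = -1.
Via Zolotarev, sign(π_{20}) = (20|27) = -1.

-1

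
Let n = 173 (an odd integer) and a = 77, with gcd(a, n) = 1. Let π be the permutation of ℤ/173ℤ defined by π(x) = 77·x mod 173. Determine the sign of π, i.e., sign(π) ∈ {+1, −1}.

Trace 54: π^k(54) = [54, 6, 116, 109, 89, 106, 31] for k=0..6.
π_77 has 3 disjoint cycles with lengths [86, 86, 1] on {0,…,172}.
Σ(ℓ_i−1) = 173−3 = 170; sign = (−1)^170 = +1.
Check: (77/173) = +1 by Zolotarev.

+1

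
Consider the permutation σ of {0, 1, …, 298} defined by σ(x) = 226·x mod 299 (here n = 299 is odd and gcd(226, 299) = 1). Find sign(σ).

+1

Orbit of 226 under x↦226x: [226, 246, 281, 118, 57, 25, 268]… (length divides ord_299(226)).
11 cycles of lengths [44, 44, 44, 44, 44, 44, 22, 4, 4, 4, 1].
n − c = 299 − 11 = 288; sign = (−1)^288 = +1.
Zolotarev: (226|299) = +1, matching the cycle-count sign.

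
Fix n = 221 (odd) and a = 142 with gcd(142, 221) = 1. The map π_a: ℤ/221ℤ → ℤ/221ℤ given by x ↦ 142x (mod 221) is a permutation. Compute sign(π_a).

-1

Orbit of 157 under x↦142x: [157, 194, 144, 116, 118, 181, 66]… (length divides ord_221(142)).
π_142 has 20 disjoint cycles with lengths [16, 16, 16, 16, 16, 16, 16, 16, 16, 16, 16, 16, 16, 2, 2, 2, 2, 2, 2, 1] on {0,…,220}.
With 20 cycles on 221 points, sign = (−1)^{221−20} = -1.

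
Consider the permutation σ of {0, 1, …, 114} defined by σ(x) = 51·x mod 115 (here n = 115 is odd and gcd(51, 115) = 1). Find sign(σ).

Trace 111: π^k(111) = [111, 26, 61, 6, 76, 81, 106] for k=0..6.
The orbit structure of x ↦ 51x mod 115: 10 orbits of sizes [22, 22, 22, 22, 22, 1, 1, 1, 1, 1].
10 cycles on 115: each ℓ→(−1)^(ℓ−1), product (−1)^105 = -1.

-1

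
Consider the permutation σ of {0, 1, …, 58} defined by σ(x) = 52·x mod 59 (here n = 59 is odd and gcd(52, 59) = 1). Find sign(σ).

-1

Orbit of 29 under x↦52x: [29, 33, 5, 24, 9, 55, 28]… (length divides ord_59(52)).
Decompose π into cycles: lengths [58, 1] (2 cycles, including the fixed point 0).
Σ(ℓ_i−1) = 59−2 = 57; sign = (−1)^57 = -1.
Via Zolotarev, sign(π_{52}) = (52|59) = -1.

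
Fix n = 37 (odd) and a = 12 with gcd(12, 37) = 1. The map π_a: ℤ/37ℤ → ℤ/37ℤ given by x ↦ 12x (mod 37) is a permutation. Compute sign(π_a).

+1

Start at x=1: 1 → 12 → 33 → 26 → 16 → 7 → 10 → … (one orbit).
Cycle type of π: 9×4 + 1; total 5 cycles.
With 5 cycles on 37 points, sign = (−1)^{37−5} = +1.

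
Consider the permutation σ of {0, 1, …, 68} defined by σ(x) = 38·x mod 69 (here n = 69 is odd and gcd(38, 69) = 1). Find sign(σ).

Orbit of 56 under x↦38x: [56, 58, 65, 55, 20, 1, 38]… (length divides ord_69(38)).
Cycle lengths of π_38 on ℤ/69ℤ: [22, 22, 22, 2, 1]; 5 cycles in total.
69 − 5 = 64 transpositions; sign(π) = (−1)^64 = +1.

+1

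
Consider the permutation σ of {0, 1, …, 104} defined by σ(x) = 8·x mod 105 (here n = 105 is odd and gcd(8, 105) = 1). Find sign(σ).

+1

Start at x=64: 64 → 92 → 1 → 8 → 64 (one orbit).
The orbit structure of x ↦ 8x mod 105: 35 orbits of sizes [4, 4, 4, 4, 4, 4, 4, 4, 4, 4, 4, 4, 4, 4, 4, 4, 4, 4, 4, 4, 4, 2, 2, 2, 2, 2, 2, 2, 1, 1, 1, 1, 1, 1, 1].
sign(π) = (−1)^{n − #cycles} = (−1)^{105−35} = (−1)^70 = +1.
Zolotarev: (8|105) = +1, matching the cycle-count sign.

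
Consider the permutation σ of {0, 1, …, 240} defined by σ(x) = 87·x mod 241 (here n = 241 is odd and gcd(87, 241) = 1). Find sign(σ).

+1

Start at x=205: 205 → 1 → 87 → 98 → 91 → 205 (one orbit).
49 cycles of lengths [5, 5, 5, 5, 5, 5, 5, 5, 5, 5, 5, 5, 5, 5, 5, 5, 5, 5, 5, 5, 5, 5, 5, 5, 5, 5, 5, 5, 5, 5, 5, 5, 5, 5, 5, 5, 5, 5, 5, 5, 5, 5, 5, 5, 5, 5, 5, 5, 1].
sign(π) = (−1)^{n − #cycles} = (−1)^{241−49} = (−1)^192 = +1.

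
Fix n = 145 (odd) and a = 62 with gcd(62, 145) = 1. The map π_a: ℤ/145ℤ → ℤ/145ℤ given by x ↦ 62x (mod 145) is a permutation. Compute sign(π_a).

Orbit of 139 under x↦62x: [139, 63, 136, 22, 59, 33, 16]… (length divides ord_145(62)).
Cycle lengths of π_62 on ℤ/145ℤ: [28, 28, 28, 28, 14, 14, 4, 1]; 8 cycles in total.
Σ(ℓ_i−1) = 145−8 = 137; sign = (−1)^137 = -1.

-1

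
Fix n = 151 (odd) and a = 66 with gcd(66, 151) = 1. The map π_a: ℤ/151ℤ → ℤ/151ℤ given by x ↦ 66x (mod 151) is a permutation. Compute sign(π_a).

-1

Start at x=64: 64 → 147 → 38 → 92 → 32 → 149 → 19 → … (one orbit).
Cycle type of π: 30×5 + 1; total 6 cycles.
n − c = 151 − 6 = 145; sign = (−1)^145 = -1.
Zolotarev: (66|151) = -1, matching the cycle-count sign.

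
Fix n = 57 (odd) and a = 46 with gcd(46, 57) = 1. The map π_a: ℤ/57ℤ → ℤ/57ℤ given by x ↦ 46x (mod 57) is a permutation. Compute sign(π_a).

-1

Orbit of 7 under x↦46x: [7, 37, 49, 31, 1, 46]… (length divides ord_57(46)).
π_46 has 12 disjoint cycles with lengths [6, 6, 6, 6, 6, 6, 6, 6, 6, 1, 1, 1] on {0,…,56}.
Σ(ℓ_i−1) = 57−12 = 45; sign = (−1)^45 = -1.
Zolotarev: (46|57) = -1, matching the cycle-count sign.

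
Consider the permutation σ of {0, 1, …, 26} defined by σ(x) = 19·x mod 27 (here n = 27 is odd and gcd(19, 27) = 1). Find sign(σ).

Trace 1: π^k(1) = [1, 19, 10] for k=0..2.
π_19 has 15 disjoint cycles with lengths [3, 3, 3, 3, 3, 3, 1, 1, 1, 1, 1, 1, 1, 1, 1] on {0,…,26}.
15 cycles on 27: each ℓ→(−1)^(ℓ−1), product (−1)^12 = +1.
Check: (19/27) = +1 by Zolotarev.

+1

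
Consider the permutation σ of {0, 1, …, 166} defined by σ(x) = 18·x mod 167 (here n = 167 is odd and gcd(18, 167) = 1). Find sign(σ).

+1

Orbit of 3 under x↦18x: [3, 54, 137, 128, 133, 56, 6]… (length divides ord_167(18)).
The orbit structure of x ↦ 18x mod 167: 3 orbits of sizes [83, 83, 1].
n − c = 167 − 3 = 164; sign = (−1)^164 = +1.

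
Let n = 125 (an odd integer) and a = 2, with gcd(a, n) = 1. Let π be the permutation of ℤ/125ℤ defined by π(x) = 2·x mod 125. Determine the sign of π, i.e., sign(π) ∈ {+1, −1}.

Start at x=61: 61 → 122 → 119 → 113 → 101 → 77 → 29 → … (one orbit).
The orbit structure of x ↦ 2x mod 125: 4 orbits of sizes [100, 20, 4, 1].
n − c = 125 − 4 = 121; sign = (−1)^121 = -1.
Zolotarev: (2|125) = -1, matching the cycle-count sign.

-1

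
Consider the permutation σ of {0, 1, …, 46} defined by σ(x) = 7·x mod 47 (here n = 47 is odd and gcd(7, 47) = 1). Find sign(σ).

Trace 12: π^k(12) = [12, 37, 24, 27, 1, 7, 2] for k=0..6.
The orbit structure of x ↦ 7x mod 47: 3 orbits of sizes [23, 23, 1].
With 3 cycles on 47 points, sign = (−1)^{47−3} = +1.
Check: (7/47) = +1 by Zolotarev.

+1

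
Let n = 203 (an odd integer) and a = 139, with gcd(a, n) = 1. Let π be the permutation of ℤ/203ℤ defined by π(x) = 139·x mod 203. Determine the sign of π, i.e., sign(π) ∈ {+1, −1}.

Orbit of 1 under x↦139x: [1, 139, 36, 132, 78, 83, 169]… (length divides ord_203(139)).
Decompose π into cycles: lengths [14, 14, 14, 14, 14, 14, 14, 14, 14, 14, 14, 14, 7, 7, 7, 7, 2, 2, 2, 1] (20 cycles, including the fixed point 0).
203 − 20 = 183 transpositions; sign(π) = (−1)^183 = -1.

-1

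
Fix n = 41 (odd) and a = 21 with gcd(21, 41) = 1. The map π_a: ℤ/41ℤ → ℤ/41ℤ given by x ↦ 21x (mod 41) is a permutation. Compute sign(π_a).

+1

Start at x=20: 20 → 10 → 5 → 23 → 32 → 16 → 8 → … (one orbit).
Cycle lengths of π_21 on ℤ/41ℤ: [20, 20, 1]; 3 cycles in total.
Σ(ℓ_i−1) = 41−3 = 38; sign = (−1)^38 = +1.
Via Zolotarev, sign(π_{21}) = (21|41) = +1.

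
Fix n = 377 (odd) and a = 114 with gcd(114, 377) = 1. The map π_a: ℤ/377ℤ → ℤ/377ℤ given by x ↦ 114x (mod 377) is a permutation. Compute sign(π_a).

Orbit of 101 under x↦114x: [101, 204, 259, 120, 108, 248, 374]… (length divides ord_377(114)).
π_114 has 8 disjoint cycles with lengths [84, 84, 84, 84, 28, 6, 6, 1] on {0,…,376}.
377 − 8 = 369 transpositions; sign(π) = (−1)^369 = -1.
The Jacobi symbol (114|377) = -1 (Zolotarev) agrees.

-1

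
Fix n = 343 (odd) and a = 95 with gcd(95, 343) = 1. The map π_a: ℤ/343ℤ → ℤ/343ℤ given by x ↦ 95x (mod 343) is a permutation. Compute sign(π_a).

+1

Start at x=277: 277 → 247 → 141 → 18 → 338 → 211 → 151 → … (one orbit).
Decompose π into cycles: lengths [147, 147, 21, 21, 3, 3, 1] (7 cycles, including the fixed point 0).
n − c = 343 − 7 = 336; sign = (−1)^336 = +1.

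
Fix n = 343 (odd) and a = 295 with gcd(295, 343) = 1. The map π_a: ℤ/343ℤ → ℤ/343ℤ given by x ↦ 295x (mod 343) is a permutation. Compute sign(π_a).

Trace 295: π^k(295) = [295, 246, 197, 148, 99, 50, 1] for k=0..6.
Cycle type of π: 7×42 + 1×49; total 91 cycles.
sign(π) = (−1)^{n − #cycles} = (−1)^{343−91} = (−1)^252 = +1.

+1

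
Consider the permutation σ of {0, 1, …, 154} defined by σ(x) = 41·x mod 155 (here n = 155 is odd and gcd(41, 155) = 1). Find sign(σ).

Orbit of 66 under x↦41x: [66, 71, 121, 1, 41, 131, 101]… (length divides ord_155(41)).
Cycle type of π: 15×10 + 1×5; total 15 cycles.
15 cycles on 155: each ℓ→(−1)^(ℓ−1), product (−1)^140 = +1.
(41|155)_J = +1 (Zolotarev's lemma cross-check).

+1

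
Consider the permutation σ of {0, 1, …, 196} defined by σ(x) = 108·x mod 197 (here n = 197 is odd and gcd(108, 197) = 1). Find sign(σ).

Trace 143: π^k(143) = [143, 78, 150, 46, 43, 113, 187] for k=0..6.
2 cycles of lengths [196, 1].
sign(π) = (−1)^{n − #cycles} = (−1)^{197−2} = (−1)^195 = -1.
Via Zolotarev, sign(π_{108}) = (108|197) = -1.

-1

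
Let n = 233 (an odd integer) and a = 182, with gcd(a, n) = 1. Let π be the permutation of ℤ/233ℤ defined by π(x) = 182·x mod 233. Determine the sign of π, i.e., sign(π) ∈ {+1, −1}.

Trace 37: π^k(37) = [37, 210, 8, 58, 71, 107, 135] for k=0..6.
Cycle type of π: 58×4 + 1; total 5 cycles.
sign(π) = (−1)^{n − #cycles} = (−1)^{233−5} = (−1)^228 = +1.
Via Zolotarev, sign(π_{182}) = (182|233) = +1.

+1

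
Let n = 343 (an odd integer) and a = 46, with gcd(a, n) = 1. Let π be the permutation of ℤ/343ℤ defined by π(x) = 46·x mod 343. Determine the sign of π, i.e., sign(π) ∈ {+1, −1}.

+1

Trace 106: π^k(106) = [106, 74, 317, 176, 207, 261, 1] for k=0..6.
π_46 has 7 disjoint cycles with lengths [147, 147, 21, 21, 3, 3, 1] on {0,…,342}.
Σ(ℓ_i−1) = 343−7 = 336; sign = (−1)^336 = +1.
(46|343)_J = +1 (Zolotarev's lemma cross-check).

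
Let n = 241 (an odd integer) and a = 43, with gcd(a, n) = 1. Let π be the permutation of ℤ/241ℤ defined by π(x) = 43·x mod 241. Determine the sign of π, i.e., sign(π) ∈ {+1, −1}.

Orbit of 165 under x↦43x: [165, 106, 220, 61, 213, 1, 43]… (length divides ord_241(43)).
Cycle type of π: 80×3 + 1; total 4 cycles.
Σ(ℓ_i−1) = 241−4 = 237; sign = (−1)^237 = -1.
Zolotarev: (43|241) = -1, matching the cycle-count sign.

-1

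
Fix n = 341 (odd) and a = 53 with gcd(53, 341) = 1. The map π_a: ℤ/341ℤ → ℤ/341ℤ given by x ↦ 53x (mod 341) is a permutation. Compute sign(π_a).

Orbit of 47 under x↦53x: [47, 104, 56, 240, 103, 3, 159]… (length divides ord_341(53)).
14 cycles of lengths [30, 30, 30, 30, 30, 30, 30, 30, 30, 30, 30, 5, 5, 1].
14 cycles on 341: each ℓ→(−1)^(ℓ−1), product (−1)^327 = -1.

-1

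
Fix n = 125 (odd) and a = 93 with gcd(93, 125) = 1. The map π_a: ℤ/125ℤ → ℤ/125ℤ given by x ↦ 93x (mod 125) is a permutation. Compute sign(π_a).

-1

Orbit of 7 under x↦93x: [7, 26, 43, 124, 32, 101, 18]… (length divides ord_125(93)).
Cycle lengths of π_93 on ℤ/125ℤ: [20, 20, 20, 20, 20, 4, 4, 4, 4, 4, 4, 1]; 12 cycles in total.
125 − 12 = 113 transpositions; sign(π) = (−1)^113 = -1.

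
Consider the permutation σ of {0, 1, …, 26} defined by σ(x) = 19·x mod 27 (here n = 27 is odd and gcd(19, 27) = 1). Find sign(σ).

Trace 10: π^k(10) = [10, 1, 19] for k=0..2.
Cycle lengths of π_19 on ℤ/27ℤ: [3, 3, 3, 3, 3, 3, 1, 1, 1, 1, 1, 1, 1, 1, 1]; 15 cycles in total.
With 15 cycles on 27 points, sign = (−1)^{27−15} = +1.
Check: (19/27) = +1 by Zolotarev.

+1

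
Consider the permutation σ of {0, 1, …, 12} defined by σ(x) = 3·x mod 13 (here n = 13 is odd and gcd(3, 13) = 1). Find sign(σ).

Orbit of 1 under x↦3x: [1, 3, 9]… (length divides ord_13(3)).
The orbit structure of x ↦ 3x mod 13: 5 orbits of sizes [3, 3, 3, 3, 1].
Σ(ℓ_i−1) = 13−5 = 8; sign = (−1)^8 = +1.

+1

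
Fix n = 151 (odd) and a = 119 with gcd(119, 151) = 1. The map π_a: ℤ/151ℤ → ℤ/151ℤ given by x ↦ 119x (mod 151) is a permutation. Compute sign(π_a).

Start at x=32: 32 → 33 → 1 → 119 → 118 → 150 → 32 (one orbit).
Decompose π into cycles: lengths [6, 6, 6, 6, 6, 6, 6, 6, 6, 6, 6, 6, 6, 6, 6, 6, 6, 6, 6, 6, 6, 6, 6, 6, 6, 1] (26 cycles, including the fixed point 0).
With 26 cycles on 151 points, sign = (−1)^{151−26} = -1.

-1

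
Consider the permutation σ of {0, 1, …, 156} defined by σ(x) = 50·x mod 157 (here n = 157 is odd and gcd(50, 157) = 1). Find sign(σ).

-1

Orbit of 13 under x↦50x: [13, 22, 1, 50, 145, 28, 144]… (length divides ord_157(50)).
The orbit structure of x ↦ 50x mod 157: 14 orbits of sizes [12, 12, 12, 12, 12, 12, 12, 12, 12, 12, 12, 12, 12, 1].
With 14 cycles on 157 points, sign = (−1)^{157−14} = -1.
The Jacobi symbol (50|157) = -1 (Zolotarev) agrees.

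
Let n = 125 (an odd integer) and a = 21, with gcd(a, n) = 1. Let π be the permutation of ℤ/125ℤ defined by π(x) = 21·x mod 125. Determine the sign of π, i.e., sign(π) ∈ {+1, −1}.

+1

Trace 91: π^k(91) = [91, 36, 6, 1, 21, 66, 11] for k=0..6.
Cycle lengths of π_21 on ℤ/125ℤ: [25, 25, 25, 25, 5, 5, 5, 5, 1, 1, 1, 1, 1]; 13 cycles in total.
sign(π) = (−1)^{n − #cycles} = (−1)^{125−13} = (−1)^112 = +1.
Zolotarev: (21|125) = +1, matching the cycle-count sign.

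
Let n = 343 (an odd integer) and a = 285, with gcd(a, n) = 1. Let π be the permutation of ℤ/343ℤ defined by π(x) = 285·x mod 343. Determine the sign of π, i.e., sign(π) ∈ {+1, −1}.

Start at x=340: 340 → 174 → 198 → 178 → 309 → 257 → 186 → … (one orbit).
4 cycles of lengths [294, 42, 6, 1].
Σ(ℓ_i−1) = 343−4 = 339; sign = (−1)^339 = -1.
Check: (285/343) = -1 by Zolotarev.

-1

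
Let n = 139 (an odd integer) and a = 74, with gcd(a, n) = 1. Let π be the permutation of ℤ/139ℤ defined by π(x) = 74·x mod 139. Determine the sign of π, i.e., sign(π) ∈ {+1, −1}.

-1

Trace 103: π^k(103) = [103, 116, 105, 125, 76, 64, 10] for k=0..6.
Decompose π into cycles: lengths [46, 46, 46, 1] (4 cycles, including the fixed point 0).
Σ(ℓ_i−1) = 139−4 = 135; sign = (−1)^135 = -1.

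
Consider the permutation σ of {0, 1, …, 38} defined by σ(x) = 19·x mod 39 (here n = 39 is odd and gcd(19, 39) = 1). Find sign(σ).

-1

Trace 7: π^k(7) = [7, 16, 31, 4, 37, 1, 19] for k=0..6.
The orbit structure of x ↦ 19x mod 39: 6 orbits of sizes [12, 12, 12, 1, 1, 1].
With 6 cycles on 39 points, sign = (−1)^{39−6} = -1.
The Jacobi symbol (19|39) = -1 (Zolotarev) agrees.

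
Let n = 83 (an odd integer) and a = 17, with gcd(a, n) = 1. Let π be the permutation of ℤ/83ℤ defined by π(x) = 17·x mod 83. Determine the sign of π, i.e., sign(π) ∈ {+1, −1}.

+1

Start at x=9: 9 → 70 → 28 → 61 → 41 → 33 → 63 → … (one orbit).
Cycle type of π: 41×2 + 1; total 3 cycles.
n − c = 83 − 3 = 80; sign = (−1)^80 = +1.
Check: (17/83) = +1 by Zolotarev.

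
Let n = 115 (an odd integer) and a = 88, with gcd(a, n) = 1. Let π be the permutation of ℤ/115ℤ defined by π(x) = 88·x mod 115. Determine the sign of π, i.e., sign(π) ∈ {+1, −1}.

Start at x=4: 4 → 7 → 41 → 43 → 104 → 67 → 31 → … (one orbit).
π_88 has 5 disjoint cycles with lengths [44, 44, 22, 4, 1] on {0,…,114}.
sign(π) = (−1)^{n − #cycles} = (−1)^{115−5} = (−1)^110 = +1.
The Jacobi symbol (88|115) = +1 (Zolotarev) agrees.

+1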